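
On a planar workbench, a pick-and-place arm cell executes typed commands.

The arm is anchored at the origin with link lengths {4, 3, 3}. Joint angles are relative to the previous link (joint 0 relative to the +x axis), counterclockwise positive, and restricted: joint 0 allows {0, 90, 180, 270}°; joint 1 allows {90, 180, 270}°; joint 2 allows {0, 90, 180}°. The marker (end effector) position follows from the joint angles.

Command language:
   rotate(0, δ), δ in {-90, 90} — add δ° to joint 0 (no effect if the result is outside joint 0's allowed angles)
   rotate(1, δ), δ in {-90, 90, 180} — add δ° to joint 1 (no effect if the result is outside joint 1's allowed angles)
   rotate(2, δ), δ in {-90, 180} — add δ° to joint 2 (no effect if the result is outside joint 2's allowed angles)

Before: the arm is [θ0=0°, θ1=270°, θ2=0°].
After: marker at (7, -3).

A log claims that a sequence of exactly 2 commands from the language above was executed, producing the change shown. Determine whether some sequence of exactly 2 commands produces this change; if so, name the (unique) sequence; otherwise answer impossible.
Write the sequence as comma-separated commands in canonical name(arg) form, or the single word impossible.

key: order matters: swapping rotate(2, 180) and rotate(2, -90) lands elsewhere
t0: [θ0=0°, θ1=270°, θ2=0°]
[1] after rotate(2, 180): [θ0=0°, θ1=270°, θ2=180°]
[2] after rotate(2, -90): [θ0=0°, θ1=270°, θ2=90°]
uniquely the one of 49 2-step routes that fits.

rotate(2, 180), rotate(2, -90)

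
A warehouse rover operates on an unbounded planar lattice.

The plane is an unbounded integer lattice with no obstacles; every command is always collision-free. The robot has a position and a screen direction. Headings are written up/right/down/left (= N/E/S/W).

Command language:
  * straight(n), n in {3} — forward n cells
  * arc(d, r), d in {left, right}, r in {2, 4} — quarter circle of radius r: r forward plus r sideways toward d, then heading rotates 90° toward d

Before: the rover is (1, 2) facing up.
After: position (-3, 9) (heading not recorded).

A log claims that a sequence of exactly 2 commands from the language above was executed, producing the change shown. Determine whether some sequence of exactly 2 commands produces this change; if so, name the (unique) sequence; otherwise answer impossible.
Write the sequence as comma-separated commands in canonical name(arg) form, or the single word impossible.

key: order matters: swapping straight(3) and arc(left, 4) lands elsewhere
from: (1, 2) facing up
t=1 straight(3) ⇒ (1, 5) facing up
t=2 arc(left, 4) ⇒ (-3, 9) facing left
no other 2-command option fits: unique.

straight(3), arc(left, 4)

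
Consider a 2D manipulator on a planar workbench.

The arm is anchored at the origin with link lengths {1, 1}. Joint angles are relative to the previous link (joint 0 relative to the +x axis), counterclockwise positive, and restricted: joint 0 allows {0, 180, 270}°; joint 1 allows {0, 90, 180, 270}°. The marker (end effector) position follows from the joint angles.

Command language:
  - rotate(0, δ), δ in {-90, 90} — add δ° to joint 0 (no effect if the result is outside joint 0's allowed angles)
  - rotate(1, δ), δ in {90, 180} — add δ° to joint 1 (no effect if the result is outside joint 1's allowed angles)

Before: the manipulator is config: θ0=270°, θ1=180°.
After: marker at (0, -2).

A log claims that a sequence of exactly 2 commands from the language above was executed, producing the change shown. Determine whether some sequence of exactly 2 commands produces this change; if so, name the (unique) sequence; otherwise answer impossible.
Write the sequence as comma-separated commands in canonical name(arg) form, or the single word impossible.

from: config: θ0=270°, θ1=180°
t=1 rotate(1, 90) ⇒ config: θ0=270°, θ1=270°
t=2 rotate(1, 90) ⇒ config: θ0=270°, θ1=0°
no rival 2-sequence matches.

rotate(1, 90), rotate(1, 90)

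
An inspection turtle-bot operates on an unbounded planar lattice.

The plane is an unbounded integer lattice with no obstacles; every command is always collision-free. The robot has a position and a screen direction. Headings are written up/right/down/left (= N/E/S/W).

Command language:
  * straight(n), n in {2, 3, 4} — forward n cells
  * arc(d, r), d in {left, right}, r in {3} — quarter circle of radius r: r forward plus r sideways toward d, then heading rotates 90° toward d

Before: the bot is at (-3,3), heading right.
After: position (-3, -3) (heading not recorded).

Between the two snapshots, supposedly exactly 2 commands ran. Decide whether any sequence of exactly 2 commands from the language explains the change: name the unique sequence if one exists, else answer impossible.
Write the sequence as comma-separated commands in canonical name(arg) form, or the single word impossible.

start: at (-3,3), heading right
[1] after arc(right, 3): at (0,0), heading down
[2] after arc(right, 3): at (-3,-3), heading left
uniquely the one of 25 2-step routes that fits.

arc(right, 3), arc(right, 3)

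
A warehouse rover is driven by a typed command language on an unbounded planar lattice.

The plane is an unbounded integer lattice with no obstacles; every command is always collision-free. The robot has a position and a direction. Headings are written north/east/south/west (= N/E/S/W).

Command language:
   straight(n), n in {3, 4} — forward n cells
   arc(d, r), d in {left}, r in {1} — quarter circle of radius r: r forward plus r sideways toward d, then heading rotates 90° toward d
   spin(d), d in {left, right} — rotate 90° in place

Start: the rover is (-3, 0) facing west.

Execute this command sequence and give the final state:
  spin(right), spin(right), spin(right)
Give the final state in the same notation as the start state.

(-3, 0) facing south

from: (-3, 0) facing west
t=1 spin(right) ⇒ (-3, 0) facing north
t=2 spin(right) ⇒ (-3, 0) facing east
t=3 spin(right) ⇒ (-3, 0) facing south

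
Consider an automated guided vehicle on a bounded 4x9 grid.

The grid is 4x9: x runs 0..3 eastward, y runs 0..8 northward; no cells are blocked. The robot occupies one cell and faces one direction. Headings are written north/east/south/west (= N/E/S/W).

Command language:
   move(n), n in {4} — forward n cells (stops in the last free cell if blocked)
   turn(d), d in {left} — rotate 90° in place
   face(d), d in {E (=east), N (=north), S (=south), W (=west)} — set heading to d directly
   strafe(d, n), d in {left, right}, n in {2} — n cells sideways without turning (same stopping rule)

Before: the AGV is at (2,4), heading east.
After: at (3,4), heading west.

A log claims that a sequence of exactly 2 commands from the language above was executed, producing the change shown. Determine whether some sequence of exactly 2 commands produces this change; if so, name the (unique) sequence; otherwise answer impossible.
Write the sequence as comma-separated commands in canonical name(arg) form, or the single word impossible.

key: cell and facing (now W) both changed — the 2 commands mix motion and turning
t0: at (2,4), heading east
[1] after move(4): at (3,4), heading east
[2] after face(W): at (3,4), heading west
uniquely the one of 64 2-step routes that fits.

move(4), face(W)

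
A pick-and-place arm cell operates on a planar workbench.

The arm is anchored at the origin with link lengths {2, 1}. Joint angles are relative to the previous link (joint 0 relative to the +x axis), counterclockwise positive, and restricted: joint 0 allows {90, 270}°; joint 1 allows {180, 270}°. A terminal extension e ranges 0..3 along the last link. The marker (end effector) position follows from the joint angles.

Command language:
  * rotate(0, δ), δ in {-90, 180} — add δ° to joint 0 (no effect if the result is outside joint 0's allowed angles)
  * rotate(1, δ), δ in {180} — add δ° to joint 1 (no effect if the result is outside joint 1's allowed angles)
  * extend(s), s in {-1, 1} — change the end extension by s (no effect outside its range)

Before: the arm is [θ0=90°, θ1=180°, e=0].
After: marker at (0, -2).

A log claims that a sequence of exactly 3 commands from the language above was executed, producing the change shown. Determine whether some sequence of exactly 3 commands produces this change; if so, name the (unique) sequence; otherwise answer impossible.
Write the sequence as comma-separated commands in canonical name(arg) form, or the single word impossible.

extend(1), extend(1), extend(1)

from: [θ0=90°, θ1=180°, e=0]
1. extend(1) → [θ0=90°, θ1=180°, e=1]
2. extend(1) → [θ0=90°, θ1=180°, e=2]
3. extend(1) → [θ0=90°, θ1=180°, e=3]
all 125 alternatives checked — unique.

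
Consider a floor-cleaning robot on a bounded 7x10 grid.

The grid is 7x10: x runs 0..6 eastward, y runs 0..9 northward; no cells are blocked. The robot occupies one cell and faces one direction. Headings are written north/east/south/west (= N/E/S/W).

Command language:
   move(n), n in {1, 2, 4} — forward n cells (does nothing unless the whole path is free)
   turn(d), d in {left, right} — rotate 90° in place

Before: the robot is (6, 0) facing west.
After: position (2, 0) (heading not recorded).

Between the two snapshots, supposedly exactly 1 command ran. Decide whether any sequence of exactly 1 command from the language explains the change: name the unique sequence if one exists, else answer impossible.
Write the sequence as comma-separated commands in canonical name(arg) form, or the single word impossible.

move(4)

start: (6, 0) facing west
[1] after move(4): (2, 0) facing west
all 5 alternatives checked — unique.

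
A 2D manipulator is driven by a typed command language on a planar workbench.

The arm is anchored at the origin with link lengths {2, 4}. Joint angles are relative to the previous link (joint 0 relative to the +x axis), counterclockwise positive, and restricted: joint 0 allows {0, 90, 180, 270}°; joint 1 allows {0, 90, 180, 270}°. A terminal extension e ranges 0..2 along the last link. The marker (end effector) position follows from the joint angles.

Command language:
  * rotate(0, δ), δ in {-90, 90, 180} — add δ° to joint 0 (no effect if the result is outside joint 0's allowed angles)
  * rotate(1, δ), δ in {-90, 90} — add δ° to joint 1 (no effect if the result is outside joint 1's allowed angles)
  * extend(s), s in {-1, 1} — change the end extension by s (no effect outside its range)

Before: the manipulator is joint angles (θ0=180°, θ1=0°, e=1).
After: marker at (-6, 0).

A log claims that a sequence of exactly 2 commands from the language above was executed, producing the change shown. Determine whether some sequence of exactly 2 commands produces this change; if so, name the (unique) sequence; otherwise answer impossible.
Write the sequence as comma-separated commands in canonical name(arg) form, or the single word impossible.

extend(-1), extend(-1)

start: joint angles (θ0=180°, θ1=0°, e=1)
step 1 (extend(-1)): joint angles (θ0=180°, θ1=0°, e=0)
step 2 (extend(-1)): joint angles (θ0=180°, θ1=0°, e=0)
no other 2-command option fits: unique.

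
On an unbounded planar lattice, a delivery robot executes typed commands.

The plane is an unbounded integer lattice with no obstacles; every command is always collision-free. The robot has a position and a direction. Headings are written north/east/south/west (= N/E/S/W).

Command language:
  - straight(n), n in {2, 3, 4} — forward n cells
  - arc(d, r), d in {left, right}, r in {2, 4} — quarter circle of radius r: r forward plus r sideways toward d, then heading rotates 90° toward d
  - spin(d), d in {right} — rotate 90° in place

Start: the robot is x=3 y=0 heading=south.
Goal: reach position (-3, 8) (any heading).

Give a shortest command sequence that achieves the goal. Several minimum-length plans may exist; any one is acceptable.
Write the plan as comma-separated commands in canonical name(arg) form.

arc(right, 2), arc(right, 4), straight(2), straight(4)

initial: x=3 y=0 heading=south
step 1 (arc(right, 2)): x=1 y=-2 heading=west
step 2 (arc(right, 4)): x=-3 y=2 heading=north
step 3 (straight(2)): x=-3 y=4 heading=north
step 4 (straight(4)): x=-3 y=8 heading=north
no 3-step plan works, so 4 is optimal.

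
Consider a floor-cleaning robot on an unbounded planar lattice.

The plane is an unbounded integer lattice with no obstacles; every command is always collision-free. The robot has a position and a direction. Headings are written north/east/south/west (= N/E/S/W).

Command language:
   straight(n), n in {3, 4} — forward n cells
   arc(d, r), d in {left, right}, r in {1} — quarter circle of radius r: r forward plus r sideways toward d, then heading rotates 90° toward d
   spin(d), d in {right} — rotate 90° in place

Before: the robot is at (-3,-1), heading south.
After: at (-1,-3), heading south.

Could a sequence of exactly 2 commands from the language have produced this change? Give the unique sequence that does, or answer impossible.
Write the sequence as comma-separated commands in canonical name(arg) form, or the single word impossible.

arc(left, 1), arc(right, 1)

key: running arc(right, 1) before arc(left, 1) would end elsewhere — order is forced
initial: at (-3,-1), heading south
t=1 arc(left, 1) ⇒ at (-2,-2), heading east
t=2 arc(right, 1) ⇒ at (-1,-3), heading south
uniquely the one of 25 2-step routes that fits.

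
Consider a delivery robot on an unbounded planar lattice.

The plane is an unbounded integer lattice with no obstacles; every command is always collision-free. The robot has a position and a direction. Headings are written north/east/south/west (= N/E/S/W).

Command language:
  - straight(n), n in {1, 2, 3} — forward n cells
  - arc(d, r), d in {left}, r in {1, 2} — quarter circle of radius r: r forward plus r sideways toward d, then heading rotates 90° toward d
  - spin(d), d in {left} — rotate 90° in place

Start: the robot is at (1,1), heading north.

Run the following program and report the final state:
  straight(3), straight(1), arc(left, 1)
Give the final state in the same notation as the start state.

at (0,6), heading west

t0: at (1,1), heading north
t=1 straight(3) ⇒ at (1,4), heading north
t=2 straight(1) ⇒ at (1,5), heading north
t=3 arc(left, 1) ⇒ at (0,6), heading west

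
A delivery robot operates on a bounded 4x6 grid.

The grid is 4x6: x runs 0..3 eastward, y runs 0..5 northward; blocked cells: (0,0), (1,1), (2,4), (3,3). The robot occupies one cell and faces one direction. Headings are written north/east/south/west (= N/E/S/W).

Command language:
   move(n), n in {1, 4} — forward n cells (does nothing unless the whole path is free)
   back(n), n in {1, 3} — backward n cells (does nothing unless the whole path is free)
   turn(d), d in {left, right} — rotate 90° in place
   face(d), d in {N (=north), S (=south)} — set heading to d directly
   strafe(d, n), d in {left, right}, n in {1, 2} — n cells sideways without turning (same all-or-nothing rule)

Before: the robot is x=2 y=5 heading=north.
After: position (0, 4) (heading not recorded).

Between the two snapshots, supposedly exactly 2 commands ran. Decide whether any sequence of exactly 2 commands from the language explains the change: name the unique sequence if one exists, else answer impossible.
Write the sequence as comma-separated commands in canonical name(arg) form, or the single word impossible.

strafe(left, 2), back(1)

key: order matters: swapping strafe(left, 2) and back(1) lands elsewhere
begin: x=2 y=5 heading=north
step 1 (strafe(left, 2)): x=0 y=5 heading=north
step 2 (back(1)): x=0 y=4 heading=north
no rival 2-sequence matches.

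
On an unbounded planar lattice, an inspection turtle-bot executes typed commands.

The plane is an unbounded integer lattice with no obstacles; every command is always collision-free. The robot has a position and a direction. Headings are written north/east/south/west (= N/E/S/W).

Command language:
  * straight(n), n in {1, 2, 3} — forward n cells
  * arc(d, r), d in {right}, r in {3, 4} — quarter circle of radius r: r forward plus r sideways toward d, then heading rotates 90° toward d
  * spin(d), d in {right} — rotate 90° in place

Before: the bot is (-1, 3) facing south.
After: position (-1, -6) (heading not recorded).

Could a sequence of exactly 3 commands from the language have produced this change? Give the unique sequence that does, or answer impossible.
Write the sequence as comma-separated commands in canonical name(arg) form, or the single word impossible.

straight(3), straight(3), straight(3)

initial: (-1, 3) facing south
step 1 (straight(3)): (-1, 0) facing south
step 2 (straight(3)): (-1, -3) facing south
step 3 (straight(3)): (-1, -6) facing south
all 216 alternatives checked — unique.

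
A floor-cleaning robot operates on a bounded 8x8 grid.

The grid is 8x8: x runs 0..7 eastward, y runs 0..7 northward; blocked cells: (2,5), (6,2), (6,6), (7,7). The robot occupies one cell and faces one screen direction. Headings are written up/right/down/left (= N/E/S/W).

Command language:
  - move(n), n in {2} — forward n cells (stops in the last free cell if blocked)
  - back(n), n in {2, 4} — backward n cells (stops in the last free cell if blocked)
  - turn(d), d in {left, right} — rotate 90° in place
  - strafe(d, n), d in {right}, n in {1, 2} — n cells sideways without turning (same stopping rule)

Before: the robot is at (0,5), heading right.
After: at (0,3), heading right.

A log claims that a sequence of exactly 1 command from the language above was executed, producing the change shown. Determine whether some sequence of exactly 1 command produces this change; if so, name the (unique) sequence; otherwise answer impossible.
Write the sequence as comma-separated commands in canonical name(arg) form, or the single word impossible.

strafe(right, 2)

key: heading stays E — the single command does not turn
from: at (0,5), heading right
t=1 strafe(right, 2) ⇒ at (0,3), heading right
no other 1-command option fits: unique.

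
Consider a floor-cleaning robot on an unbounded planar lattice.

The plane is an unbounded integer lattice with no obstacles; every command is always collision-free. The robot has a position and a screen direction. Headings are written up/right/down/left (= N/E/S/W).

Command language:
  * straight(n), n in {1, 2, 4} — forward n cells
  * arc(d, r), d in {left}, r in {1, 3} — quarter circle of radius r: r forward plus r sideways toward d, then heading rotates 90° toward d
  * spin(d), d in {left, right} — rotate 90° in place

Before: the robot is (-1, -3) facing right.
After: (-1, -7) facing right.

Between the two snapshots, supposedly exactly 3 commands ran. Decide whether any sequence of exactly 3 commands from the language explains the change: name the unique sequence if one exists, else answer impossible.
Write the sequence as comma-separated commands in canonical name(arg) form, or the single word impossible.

key: order matters: swapping spin(right) and spin(left) lands elsewhere
t0: (-1, -3) facing right
t=1 spin(right) ⇒ (-1, -3) facing down
t=2 straight(4) ⇒ (-1, -7) facing down
t=3 spin(left) ⇒ (-1, -7) facing right
uniquely the one of 343 3-step routes that fits.

spin(right), straight(4), spin(left)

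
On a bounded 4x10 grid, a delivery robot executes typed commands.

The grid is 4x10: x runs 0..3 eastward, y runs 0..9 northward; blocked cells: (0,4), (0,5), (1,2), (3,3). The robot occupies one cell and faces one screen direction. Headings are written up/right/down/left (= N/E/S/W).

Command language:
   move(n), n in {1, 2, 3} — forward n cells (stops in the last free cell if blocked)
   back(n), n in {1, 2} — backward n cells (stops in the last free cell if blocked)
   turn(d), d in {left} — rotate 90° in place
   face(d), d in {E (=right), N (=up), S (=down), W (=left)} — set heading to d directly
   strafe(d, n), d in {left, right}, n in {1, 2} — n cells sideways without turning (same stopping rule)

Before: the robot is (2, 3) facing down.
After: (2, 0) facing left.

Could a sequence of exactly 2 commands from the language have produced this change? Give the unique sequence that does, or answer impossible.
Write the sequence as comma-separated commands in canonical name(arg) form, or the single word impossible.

move(3), face(W)

key: order matters: swapping move(3) and face(W) lands elsewhere
start: (2, 3) facing down
step 1 (move(3)): (2, 0) facing down
step 2 (face(W)): (2, 0) facing left
no rival 2-sequence matches.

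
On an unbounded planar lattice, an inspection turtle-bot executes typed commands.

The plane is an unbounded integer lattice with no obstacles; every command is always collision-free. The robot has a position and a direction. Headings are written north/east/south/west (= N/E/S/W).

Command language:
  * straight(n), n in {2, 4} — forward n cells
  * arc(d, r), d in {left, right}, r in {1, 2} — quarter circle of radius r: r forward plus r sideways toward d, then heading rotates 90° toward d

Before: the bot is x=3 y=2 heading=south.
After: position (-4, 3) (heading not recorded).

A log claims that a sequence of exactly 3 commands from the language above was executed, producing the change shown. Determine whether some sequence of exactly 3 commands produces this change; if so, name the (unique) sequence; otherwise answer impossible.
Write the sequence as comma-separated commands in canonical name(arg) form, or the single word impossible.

arc(right, 1), straight(4), arc(right, 2)

key: order matters: swapping arc(right, 1) and arc(right, 2) lands elsewhere
initial: x=3 y=2 heading=south
step 1 (arc(right, 1)): x=2 y=1 heading=west
step 2 (straight(4)): x=-2 y=1 heading=west
step 3 (arc(right, 2)): x=-4 y=3 heading=north
no rival 3-sequence matches.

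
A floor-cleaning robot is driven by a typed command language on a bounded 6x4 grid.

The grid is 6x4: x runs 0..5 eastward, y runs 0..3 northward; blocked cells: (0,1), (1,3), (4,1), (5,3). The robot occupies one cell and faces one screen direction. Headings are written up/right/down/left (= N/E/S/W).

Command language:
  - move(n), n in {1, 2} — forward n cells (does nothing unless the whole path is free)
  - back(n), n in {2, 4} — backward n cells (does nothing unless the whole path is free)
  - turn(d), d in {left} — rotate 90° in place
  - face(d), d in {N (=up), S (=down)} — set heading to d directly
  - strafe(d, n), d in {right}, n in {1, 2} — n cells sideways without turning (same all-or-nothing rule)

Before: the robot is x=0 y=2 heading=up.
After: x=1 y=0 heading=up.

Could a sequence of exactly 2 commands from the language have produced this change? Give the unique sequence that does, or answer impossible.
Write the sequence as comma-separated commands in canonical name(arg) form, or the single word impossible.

strafe(right, 1), back(2)

key: order matters: swapping strafe(right, 1) and back(2) lands elsewhere
from: x=0 y=2 heading=up
[1] after strafe(right, 1): x=1 y=2 heading=up
[2] after back(2): x=1 y=0 heading=up
uniquely the one of 81 2-step routes that fits.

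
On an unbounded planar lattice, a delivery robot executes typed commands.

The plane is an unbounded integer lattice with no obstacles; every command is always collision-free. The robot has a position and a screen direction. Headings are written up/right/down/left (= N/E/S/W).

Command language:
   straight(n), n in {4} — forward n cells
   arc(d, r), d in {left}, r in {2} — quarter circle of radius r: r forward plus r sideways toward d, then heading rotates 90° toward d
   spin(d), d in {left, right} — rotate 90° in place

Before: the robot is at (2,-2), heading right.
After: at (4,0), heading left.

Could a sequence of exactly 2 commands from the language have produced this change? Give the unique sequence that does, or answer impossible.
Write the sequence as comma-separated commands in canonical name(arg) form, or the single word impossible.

key: running spin(left) before arc(left, 2) would end elsewhere — order is forced
initial: at (2,-2), heading right
1. arc(left, 2) → at (4,0), heading up
2. spin(left) → at (4,0), heading left
no other 2-command option fits: unique.

arc(left, 2), spin(left)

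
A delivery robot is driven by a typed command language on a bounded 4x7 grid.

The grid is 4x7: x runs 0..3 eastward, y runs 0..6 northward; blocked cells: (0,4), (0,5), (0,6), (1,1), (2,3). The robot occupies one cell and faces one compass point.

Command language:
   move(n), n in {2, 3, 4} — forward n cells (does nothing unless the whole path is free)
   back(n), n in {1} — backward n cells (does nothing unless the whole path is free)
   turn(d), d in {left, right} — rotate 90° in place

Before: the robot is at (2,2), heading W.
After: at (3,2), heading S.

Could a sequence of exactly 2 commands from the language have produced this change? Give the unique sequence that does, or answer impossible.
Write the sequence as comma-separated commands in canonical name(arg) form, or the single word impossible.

back(1), turn(left)

key: order matters: swapping back(1) and turn(left) lands elsewhere
from: at (2,2), heading W
[1] after back(1): at (3,2), heading W
[2] after turn(left): at (3,2), heading S
all 36 alternatives checked — unique.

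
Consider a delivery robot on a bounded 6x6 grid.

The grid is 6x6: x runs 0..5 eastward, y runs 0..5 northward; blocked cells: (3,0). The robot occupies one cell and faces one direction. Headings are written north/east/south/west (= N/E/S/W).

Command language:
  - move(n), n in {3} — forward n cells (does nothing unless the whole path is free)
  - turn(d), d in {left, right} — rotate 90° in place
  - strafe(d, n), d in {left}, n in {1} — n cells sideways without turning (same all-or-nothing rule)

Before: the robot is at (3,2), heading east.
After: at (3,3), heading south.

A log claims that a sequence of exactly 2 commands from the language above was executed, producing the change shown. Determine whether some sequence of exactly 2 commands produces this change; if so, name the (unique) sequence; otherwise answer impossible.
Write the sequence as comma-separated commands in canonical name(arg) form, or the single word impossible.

strafe(left, 1), turn(right)

key: running turn(right) before strafe(left, 1) would end elsewhere — order is forced
initial: at (3,2), heading east
step 1 (strafe(left, 1)): at (3,3), heading east
step 2 (turn(right)): at (3,3), heading south
uniquely the one of 16 2-step routes that fits.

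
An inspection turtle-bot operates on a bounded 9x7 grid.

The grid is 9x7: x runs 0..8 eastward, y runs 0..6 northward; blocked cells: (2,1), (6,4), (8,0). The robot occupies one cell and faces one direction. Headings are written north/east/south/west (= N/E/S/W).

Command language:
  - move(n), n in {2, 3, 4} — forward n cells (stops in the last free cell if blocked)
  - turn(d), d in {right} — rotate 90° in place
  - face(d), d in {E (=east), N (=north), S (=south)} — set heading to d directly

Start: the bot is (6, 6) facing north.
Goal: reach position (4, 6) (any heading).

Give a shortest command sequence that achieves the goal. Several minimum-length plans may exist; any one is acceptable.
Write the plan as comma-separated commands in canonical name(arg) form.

face(S), turn(right), move(2)

start: (6, 6) facing north
step 1 (face(S)): (6, 6) facing south
step 2 (turn(right)): (6, 6) facing west
step 3 (move(2)): (4, 6) facing west
no 2-step plan works, so 3 is optimal.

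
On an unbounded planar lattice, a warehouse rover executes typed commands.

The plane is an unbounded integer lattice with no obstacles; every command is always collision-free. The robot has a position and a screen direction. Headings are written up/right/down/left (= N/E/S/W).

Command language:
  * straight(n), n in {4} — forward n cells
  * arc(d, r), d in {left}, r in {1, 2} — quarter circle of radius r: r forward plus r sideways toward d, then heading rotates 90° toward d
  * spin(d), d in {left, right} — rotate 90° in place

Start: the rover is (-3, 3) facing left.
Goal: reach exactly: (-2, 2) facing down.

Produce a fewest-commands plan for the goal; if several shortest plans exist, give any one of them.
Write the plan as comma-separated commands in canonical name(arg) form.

initial: (-3, 3) facing left
t=1 spin(left) ⇒ (-3, 3) facing down
t=2 arc(left, 1) ⇒ (-2, 2) facing right
t=3 spin(right) ⇒ (-2, 2) facing down
minimal: 3 command(s), checked below 3.

spin(left), arc(left, 1), spin(right)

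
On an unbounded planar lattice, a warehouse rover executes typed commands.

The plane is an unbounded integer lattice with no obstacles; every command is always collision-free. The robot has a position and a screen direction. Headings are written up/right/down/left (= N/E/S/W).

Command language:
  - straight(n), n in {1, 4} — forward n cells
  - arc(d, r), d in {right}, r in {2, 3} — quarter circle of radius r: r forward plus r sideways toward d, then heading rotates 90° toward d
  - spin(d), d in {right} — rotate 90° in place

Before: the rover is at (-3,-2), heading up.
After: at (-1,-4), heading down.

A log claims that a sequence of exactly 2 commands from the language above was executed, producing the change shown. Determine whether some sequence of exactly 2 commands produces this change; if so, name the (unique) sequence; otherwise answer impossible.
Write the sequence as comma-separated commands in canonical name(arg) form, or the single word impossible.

spin(right), arc(right, 2)

key: position moved to (-1,-4) AND the heading swung to S — translation plus rotation needed
from: at (-3,-2), heading up
[1] after spin(right): at (-3,-2), heading right
[2] after arc(right, 2): at (-1,-4), heading down
no rival 2-sequence matches.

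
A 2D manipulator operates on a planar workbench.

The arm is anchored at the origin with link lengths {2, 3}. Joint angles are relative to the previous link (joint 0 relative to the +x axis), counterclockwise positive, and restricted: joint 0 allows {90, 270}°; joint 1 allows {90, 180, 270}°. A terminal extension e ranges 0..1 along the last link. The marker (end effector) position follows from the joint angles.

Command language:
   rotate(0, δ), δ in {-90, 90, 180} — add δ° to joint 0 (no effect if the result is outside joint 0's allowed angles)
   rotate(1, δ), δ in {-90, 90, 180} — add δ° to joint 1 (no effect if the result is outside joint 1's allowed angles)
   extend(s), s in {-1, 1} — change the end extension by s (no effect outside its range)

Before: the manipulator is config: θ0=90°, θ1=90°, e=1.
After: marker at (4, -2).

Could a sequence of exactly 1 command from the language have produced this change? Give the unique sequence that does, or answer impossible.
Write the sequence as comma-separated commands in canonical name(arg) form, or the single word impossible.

rotate(0, 180)

t0: config: θ0=90°, θ1=90°, e=1
t=1 rotate(0, 180) ⇒ config: θ0=270°, θ1=90°, e=1
no rival 1-sequence matches.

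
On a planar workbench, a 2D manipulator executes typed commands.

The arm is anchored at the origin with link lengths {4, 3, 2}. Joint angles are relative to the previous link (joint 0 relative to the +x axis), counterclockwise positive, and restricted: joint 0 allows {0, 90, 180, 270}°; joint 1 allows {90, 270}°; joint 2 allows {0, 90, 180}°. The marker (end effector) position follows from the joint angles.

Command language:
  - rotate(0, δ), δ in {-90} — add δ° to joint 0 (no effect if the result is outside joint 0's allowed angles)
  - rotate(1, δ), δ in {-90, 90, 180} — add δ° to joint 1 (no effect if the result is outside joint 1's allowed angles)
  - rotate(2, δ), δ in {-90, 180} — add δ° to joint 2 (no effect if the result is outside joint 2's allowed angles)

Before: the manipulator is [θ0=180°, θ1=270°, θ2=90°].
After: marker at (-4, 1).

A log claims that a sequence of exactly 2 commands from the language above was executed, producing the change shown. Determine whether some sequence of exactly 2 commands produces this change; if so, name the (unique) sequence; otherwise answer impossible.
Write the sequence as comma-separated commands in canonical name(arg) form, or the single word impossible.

rotate(2, -90), rotate(2, 180)

key: order matters: swapping rotate(2, -90) and rotate(2, 180) lands elsewhere
from: [θ0=180°, θ1=270°, θ2=90°]
1. rotate(2, -90) → [θ0=180°, θ1=270°, θ2=0°]
2. rotate(2, 180) → [θ0=180°, θ1=270°, θ2=180°]
uniquely the one of 36 2-step routes that fits.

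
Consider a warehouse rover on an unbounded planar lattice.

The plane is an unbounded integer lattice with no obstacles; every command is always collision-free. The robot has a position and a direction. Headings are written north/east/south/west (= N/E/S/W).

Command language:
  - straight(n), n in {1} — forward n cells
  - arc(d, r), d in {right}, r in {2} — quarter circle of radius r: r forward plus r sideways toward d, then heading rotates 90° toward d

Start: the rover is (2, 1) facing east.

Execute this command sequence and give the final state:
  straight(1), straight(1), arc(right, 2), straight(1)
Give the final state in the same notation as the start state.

initial: (2, 1) facing east
t=1 straight(1) ⇒ (3, 1) facing east
t=2 straight(1) ⇒ (4, 1) facing east
t=3 arc(right, 2) ⇒ (6, -1) facing south
t=4 straight(1) ⇒ (6, -2) facing south

(6, -2) facing south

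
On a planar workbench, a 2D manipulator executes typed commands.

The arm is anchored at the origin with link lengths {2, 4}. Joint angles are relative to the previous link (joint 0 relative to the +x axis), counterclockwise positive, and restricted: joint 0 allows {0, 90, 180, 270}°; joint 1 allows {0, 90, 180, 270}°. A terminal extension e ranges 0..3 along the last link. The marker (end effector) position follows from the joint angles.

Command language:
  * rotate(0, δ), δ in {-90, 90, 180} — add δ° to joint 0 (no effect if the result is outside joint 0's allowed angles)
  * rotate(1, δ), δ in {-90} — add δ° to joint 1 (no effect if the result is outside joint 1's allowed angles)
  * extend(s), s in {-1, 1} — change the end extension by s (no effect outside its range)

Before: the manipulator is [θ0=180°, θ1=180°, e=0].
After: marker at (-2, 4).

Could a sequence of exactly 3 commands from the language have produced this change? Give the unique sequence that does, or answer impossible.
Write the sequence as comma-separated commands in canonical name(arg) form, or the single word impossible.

from: [θ0=180°, θ1=180°, e=0]
1. rotate(1, -90) → [θ0=180°, θ1=90°, e=0]
2. rotate(1, -90) → [θ0=180°, θ1=0°, e=0]
3. rotate(1, -90) → [θ0=180°, θ1=270°, e=0]
uniquely the one of 216 3-step routes that fits.

rotate(1, -90), rotate(1, -90), rotate(1, -90)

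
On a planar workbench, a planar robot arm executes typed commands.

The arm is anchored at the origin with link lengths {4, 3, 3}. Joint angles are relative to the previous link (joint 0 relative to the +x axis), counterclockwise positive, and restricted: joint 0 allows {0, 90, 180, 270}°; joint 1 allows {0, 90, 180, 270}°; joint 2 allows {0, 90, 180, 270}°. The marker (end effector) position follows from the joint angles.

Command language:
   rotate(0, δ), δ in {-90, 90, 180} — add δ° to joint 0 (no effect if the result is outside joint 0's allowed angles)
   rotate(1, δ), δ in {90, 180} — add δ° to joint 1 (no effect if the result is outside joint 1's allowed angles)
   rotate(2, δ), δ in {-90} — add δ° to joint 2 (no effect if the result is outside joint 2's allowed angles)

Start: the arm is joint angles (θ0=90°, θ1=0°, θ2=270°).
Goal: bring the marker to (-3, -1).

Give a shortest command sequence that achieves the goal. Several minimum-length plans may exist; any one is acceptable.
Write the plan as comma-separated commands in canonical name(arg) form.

rotate(1, 90), rotate(1, 180), rotate(0, 180)

from: joint angles (θ0=90°, θ1=0°, θ2=270°)
t=1 rotate(1, 90) ⇒ joint angles (θ0=90°, θ1=90°, θ2=270°)
t=2 rotate(1, 180) ⇒ joint angles (θ0=90°, θ1=270°, θ2=270°)
t=3 rotate(0, 180) ⇒ joint angles (θ0=270°, θ1=270°, θ2=270°)
minimal: 3 command(s), checked below 3.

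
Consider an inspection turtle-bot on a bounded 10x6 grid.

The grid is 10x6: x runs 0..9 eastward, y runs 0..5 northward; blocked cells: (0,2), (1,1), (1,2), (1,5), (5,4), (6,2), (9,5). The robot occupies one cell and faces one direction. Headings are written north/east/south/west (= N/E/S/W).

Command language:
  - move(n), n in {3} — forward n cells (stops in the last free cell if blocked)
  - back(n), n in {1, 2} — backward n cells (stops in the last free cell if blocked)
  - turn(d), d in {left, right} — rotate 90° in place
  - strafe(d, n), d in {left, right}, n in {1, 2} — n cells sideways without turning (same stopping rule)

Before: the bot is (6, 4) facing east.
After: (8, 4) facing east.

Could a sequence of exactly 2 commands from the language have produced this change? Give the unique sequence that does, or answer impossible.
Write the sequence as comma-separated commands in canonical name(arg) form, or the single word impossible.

key: running back(1) before move(3) would end elsewhere — order is forced
start: (6, 4) facing east
1. move(3) → (9, 4) facing east
2. back(1) → (8, 4) facing east
no other 2-command option fits: unique.

move(3), back(1)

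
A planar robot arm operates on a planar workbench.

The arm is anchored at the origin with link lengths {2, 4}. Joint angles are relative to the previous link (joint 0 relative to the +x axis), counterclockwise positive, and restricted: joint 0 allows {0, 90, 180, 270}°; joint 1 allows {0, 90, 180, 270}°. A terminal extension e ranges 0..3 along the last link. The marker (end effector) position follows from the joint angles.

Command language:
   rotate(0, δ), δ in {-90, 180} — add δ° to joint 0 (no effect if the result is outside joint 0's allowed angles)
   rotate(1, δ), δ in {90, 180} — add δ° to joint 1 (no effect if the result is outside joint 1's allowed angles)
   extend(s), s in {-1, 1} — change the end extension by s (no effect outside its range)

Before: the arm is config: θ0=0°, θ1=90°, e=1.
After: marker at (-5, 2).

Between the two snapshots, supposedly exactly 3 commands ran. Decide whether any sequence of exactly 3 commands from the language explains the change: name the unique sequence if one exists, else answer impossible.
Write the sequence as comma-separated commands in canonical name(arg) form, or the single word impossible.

initial: config: θ0=0°, θ1=90°, e=1
[1] after rotate(0, -90): config: θ0=270°, θ1=90°, e=1
[2] after rotate(0, -90): config: θ0=180°, θ1=90°, e=1
[3] after rotate(0, -90): config: θ0=90°, θ1=90°, e=1
no rival 3-sequence matches.

rotate(0, -90), rotate(0, -90), rotate(0, -90)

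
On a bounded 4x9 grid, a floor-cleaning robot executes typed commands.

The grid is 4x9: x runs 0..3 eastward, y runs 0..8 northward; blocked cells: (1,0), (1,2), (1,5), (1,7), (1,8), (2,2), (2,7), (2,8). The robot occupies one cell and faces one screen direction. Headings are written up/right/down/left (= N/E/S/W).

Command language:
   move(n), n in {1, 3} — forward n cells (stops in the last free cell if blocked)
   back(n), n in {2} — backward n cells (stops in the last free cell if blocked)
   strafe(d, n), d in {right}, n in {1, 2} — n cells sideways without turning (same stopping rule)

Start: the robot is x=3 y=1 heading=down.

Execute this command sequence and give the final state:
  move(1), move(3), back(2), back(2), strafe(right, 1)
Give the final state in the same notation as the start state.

x=2 y=4 heading=down

from: x=3 y=1 heading=down
t=1 move(1) ⇒ x=3 y=0 heading=down
t=2 move(3) ⇒ x=3 y=0 heading=down
t=3 back(2) ⇒ x=3 y=2 heading=down
t=4 back(2) ⇒ x=3 y=4 heading=down
t=5 strafe(right, 1) ⇒ x=2 y=4 heading=down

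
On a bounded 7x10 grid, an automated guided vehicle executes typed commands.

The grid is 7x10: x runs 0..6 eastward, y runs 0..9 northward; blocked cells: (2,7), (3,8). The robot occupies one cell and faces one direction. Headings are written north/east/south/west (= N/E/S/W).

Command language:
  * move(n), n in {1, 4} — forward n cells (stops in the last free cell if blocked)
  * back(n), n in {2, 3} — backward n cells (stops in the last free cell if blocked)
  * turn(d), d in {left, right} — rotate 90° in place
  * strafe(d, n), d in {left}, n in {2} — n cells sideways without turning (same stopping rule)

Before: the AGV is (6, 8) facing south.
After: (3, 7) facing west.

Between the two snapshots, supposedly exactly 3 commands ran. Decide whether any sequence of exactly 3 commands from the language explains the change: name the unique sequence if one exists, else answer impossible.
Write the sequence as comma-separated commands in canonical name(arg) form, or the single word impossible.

move(1), turn(right), move(4)

key: order matters: swapping move(1) and move(4) lands elsewhere
initial: (6, 8) facing south
1. move(1) → (6, 7) facing south
2. turn(right) → (6, 7) facing west
3. move(4) → (3, 7) facing west
all 343 alternatives checked — unique.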